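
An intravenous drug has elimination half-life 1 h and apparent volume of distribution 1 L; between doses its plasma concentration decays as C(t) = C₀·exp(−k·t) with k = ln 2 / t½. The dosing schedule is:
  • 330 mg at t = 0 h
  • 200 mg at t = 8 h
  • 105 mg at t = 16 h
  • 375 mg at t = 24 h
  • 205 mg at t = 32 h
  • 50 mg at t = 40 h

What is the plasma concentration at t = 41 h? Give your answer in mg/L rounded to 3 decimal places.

25.403 mg/L

k = ln 2 / 1 = 0.69315 per h
Dose 1 (330 mg at t=0 h): 330·exp(−0.69315·41) = 0.000 mg/L
Dose 2 (200 mg at t=8 h): 200·exp(−0.69315·33) = 0.000 mg/L
Dose 3 (105 mg at t=16 h): 105·exp(−0.69315·25) = 0.000 mg/L
Dose 4 (375 mg at t=24 h): 375·exp(−0.69315·17) = 0.003 mg/L
Dose 5 (205 mg at t=32 h): 205·exp(−0.69315·9) = 0.400 mg/L
Dose 6 (50 mg at t=40 h): 50·exp(−0.69315·1) = 25.000 mg/L
C(41) = 0.000 + 0.000 + 0.000 + 0.003 + 0.400 + 25.000 = 25.403 mg/L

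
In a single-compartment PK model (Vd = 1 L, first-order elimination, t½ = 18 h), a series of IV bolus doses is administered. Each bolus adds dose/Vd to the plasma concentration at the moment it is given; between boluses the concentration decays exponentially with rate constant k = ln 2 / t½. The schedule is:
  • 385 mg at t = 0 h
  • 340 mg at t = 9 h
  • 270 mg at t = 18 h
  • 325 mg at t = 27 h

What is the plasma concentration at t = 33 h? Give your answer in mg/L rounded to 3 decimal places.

652.451 mg/L

k = ln 2 / 18 = 0.03851 per h
Dose 1 (385 mg at t=0 h): 385·exp(−0.03851·33) = 108.037 mg/L
Dose 2 (340 mg at t=9 h): 340·exp(−0.03851·24) = 134.929 mg/L
Dose 3 (270 mg at t=18 h): 270·exp(−0.03851·15) = 151.532 mg/L
Dose 4 (325 mg at t=27 h): 325·exp(−0.03851·6) = 257.953 mg/L
C(33) = 108.037 + 134.929 + 151.532 + 257.953 = 652.451 mg/L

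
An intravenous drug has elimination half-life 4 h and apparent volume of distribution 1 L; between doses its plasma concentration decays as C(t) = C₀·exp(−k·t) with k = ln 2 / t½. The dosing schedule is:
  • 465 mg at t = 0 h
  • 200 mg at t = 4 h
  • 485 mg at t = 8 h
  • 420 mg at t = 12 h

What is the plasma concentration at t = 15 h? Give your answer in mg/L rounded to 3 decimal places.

k = ln 2 / 4 = 0.17329 per h
Dose 1 (465 mg at t=0 h): 465·exp(−0.17329·15) = 34.561 mg/L
Dose 2 (200 mg at t=4 h): 200·exp(−0.17329·11) = 29.730 mg/L
Dose 3 (485 mg at t=8 h): 485·exp(−0.17329·7) = 144.191 mg/L
Dose 4 (420 mg at t=12 h): 420·exp(−0.17329·3) = 249.733 mg/L
C(15) = 34.561 + 29.730 + 144.191 + 249.733 = 458.216 mg/L

458.216 mg/L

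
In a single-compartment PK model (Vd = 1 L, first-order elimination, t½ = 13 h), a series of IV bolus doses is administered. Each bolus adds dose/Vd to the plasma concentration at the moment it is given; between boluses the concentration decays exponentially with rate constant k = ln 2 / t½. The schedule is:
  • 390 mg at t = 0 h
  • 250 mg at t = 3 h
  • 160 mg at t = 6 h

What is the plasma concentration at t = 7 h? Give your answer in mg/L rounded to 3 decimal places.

622.193 mg/L

k = ln 2 / 13 = 0.05332 per h
Dose 1 (390 mg at t=0 h): 390·exp(−0.05332·7) = 268.517 mg/L
Dose 2 (250 mg at t=3 h): 250·exp(−0.05332·4) = 201.983 mg/L
Dose 3 (160 mg at t=6 h): 160·exp(−0.05332·1) = 151.692 mg/L
C(7) = 268.517 + 201.983 + 151.692 = 622.193 mg/L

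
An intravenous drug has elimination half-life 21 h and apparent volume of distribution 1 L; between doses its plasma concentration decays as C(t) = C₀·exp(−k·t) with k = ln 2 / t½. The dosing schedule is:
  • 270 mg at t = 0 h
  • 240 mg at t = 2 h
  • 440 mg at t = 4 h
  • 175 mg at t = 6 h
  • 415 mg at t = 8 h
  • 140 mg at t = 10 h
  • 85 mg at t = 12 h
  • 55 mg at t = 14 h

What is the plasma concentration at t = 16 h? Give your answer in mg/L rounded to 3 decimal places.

k = ln 2 / 21 = 0.03301 per h
Dose 1 (270 mg at t=0 h): 270·exp(−0.03301·16) = 159.224 mg/L
Dose 2 (240 mg at t=2 h): 240·exp(−0.03301·14) = 151.191 mg/L
Dose 3 (440 mg at t=4 h): 440·exp(−0.03301·12) = 296.098 mg/L
Dose 4 (175 mg at t=6 h): 175·exp(−0.03301·10) = 125.803 mg/L
Dose 5 (415 mg at t=8 h): 415·exp(−0.03301·8) = 318.691 mg/L
Dose 6 (140 mg at t=10 h): 140·exp(−0.03301·6) = 114.847 mg/L
Dose 7 (85 mg at t=12 h): 85·exp(−0.03301·4) = 74.487 mg/L
Dose 8 (55 mg at t=14 h): 55·exp(−0.03301·2) = 51.486 mg/L
C(16) = 159.224 + 151.191 + 296.098 + 125.803 + 318.691 + 114.847 + 74.487 + 51.486 = 1291.827 mg/L

1291.827 mg/L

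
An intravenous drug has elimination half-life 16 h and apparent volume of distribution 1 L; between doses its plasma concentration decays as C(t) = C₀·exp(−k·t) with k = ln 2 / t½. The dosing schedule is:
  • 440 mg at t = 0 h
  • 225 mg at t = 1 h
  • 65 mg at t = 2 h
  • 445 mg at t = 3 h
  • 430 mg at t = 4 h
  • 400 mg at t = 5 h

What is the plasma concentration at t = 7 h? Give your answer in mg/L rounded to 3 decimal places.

1669.336 mg/L

k = ln 2 / 16 = 0.04332 per h
Dose 1 (440 mg at t=0 h): 440·exp(−0.04332·7) = 324.902 mg/L
Dose 2 (225 mg at t=1 h): 225·exp(−0.04332·6) = 173.499 mg/L
Dose 3 (65 mg at t=2 h): 65·exp(−0.04332·5) = 52.341 mg/L
Dose 4 (445 mg at t=3 h): 445·exp(−0.04332·4) = 374.199 mg/L
Dose 5 (430 mg at t=4 h): 430·exp(−0.04332·3) = 377.594 mg/L
Dose 6 (400 mg at t=5 h): 400·exp(−0.04332·2) = 366.802 mg/L
C(7) = 324.902 + 173.499 + 52.341 + 374.199 + 377.594 + 366.802 = 1669.336 mg/L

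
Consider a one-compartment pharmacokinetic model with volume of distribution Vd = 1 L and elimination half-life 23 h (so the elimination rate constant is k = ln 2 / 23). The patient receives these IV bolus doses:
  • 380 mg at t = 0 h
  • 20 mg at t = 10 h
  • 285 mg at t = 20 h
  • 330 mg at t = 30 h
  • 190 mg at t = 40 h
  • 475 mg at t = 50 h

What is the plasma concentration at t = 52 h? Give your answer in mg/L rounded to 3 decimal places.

943.179 mg/L

k = ln 2 / 23 = 0.03014 per h
Dose 1 (380 mg at t=0 h): 380·exp(−0.03014·52) = 79.286 mg/L
Dose 2 (20 mg at t=10 h): 20·exp(−0.03014·42) = 5.641 mg/L
Dose 3 (285 mg at t=20 h): 285·exp(−0.03014·32) = 108.648 mg/L
Dose 4 (330 mg at t=30 h): 330·exp(−0.03014·22) = 170.048 mg/L
Dose 5 (190 mg at t=40 h): 190·exp(−0.03014·12) = 132.341 mg/L
Dose 6 (475 mg at t=50 h): 475·exp(−0.03014·2) = 447.216 mg/L
C(52) = 79.286 + 5.641 + 108.648 + 170.048 + 132.341 + 447.216 = 943.179 mg/L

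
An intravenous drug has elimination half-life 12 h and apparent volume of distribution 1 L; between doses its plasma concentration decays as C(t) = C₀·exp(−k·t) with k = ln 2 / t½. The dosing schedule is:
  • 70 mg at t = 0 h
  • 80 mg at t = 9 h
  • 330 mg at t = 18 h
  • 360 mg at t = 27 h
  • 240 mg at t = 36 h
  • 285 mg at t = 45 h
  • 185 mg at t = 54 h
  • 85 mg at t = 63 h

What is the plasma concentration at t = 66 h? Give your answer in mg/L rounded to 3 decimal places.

354.119 mg/L

k = ln 2 / 12 = 0.05776 per h
Dose 1 (70 mg at t=0 h): 70·exp(−0.05776·66) = 1.547 mg/L
Dose 2 (80 mg at t=9 h): 80·exp(−0.05776·57) = 2.973 mg/L
Dose 3 (330 mg at t=18 h): 330·exp(−0.05776·48) = 20.625 mg/L
Dose 4 (360 mg at t=27 h): 360·exp(−0.05776·39) = 37.840 mg/L
Dose 5 (240 mg at t=36 h): 240·exp(−0.05776·30) = 42.426 mg/L
Dose 6 (285 mg at t=45 h): 285·exp(−0.05776·21) = 84.731 mg/L
Dose 7 (185 mg at t=54 h): 185·exp(−0.05776·12) = 92.500 mg/L
Dose 8 (85 mg at t=63 h): 85·exp(−0.05776·3) = 71.476 mg/L
C(66) = 1.547 + 2.973 + 20.625 + 37.840 + 42.426 + 84.731 + 92.500 + 71.476 = 354.119 mg/L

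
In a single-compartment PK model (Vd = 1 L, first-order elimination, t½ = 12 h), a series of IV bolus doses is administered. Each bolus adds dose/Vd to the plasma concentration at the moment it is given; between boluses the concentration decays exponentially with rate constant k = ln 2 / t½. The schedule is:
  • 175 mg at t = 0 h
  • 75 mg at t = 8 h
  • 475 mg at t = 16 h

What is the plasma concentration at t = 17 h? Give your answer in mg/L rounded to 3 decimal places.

k = ln 2 / 12 = 0.05776 per h
Dose 1 (175 mg at t=0 h): 175·exp(−0.05776·17) = 65.551 mg/L
Dose 2 (75 mg at t=8 h): 75·exp(−0.05776·9) = 44.595 mg/L
Dose 3 (475 mg at t=16 h): 475·exp(−0.05776·1) = 448.340 mg/L
C(17) = 65.551 + 44.595 + 448.340 = 558.486 mg/L

558.486 mg/L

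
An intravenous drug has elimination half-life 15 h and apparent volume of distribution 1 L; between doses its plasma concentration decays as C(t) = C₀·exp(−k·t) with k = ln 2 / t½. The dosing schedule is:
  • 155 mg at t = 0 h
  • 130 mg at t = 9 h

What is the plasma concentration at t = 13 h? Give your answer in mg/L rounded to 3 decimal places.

193.065 mg/L

k = ln 2 / 15 = 0.04621 per h
Dose 1 (155 mg at t=0 h): 155·exp(−0.04621·13) = 85.004 mg/L
Dose 2 (130 mg at t=9 h): 130·exp(−0.04621·4) = 108.061 mg/L
C(13) = 85.004 + 108.061 = 193.065 mg/L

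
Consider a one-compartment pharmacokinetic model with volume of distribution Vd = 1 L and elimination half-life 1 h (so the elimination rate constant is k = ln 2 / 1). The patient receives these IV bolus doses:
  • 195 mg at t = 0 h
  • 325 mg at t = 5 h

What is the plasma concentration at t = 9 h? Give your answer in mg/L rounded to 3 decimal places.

20.693 mg/L

k = ln 2 / 1 = 0.69315 per h
Dose 1 (195 mg at t=0 h): 195·exp(−0.69315·9) = 0.381 mg/L
Dose 2 (325 mg at t=5 h): 325·exp(−0.69315·4) = 20.312 mg/L
C(9) = 0.381 + 20.312 = 20.693 mg/L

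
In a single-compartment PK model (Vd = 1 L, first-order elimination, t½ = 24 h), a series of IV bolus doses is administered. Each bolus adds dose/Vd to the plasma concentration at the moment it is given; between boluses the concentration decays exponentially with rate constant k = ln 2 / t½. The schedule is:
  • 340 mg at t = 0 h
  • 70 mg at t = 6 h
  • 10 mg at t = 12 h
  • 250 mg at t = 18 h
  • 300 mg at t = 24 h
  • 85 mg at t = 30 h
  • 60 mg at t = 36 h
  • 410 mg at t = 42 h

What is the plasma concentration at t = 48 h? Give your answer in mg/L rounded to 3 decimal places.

k = ln 2 / 24 = 0.02888 per h
Dose 1 (340 mg at t=0 h): 340·exp(−0.02888·48) = 85.000 mg/L
Dose 2 (70 mg at t=6 h): 70·exp(−0.02888·42) = 20.811 mg/L
Dose 3 (10 mg at t=12 h): 10·exp(−0.02888·36) = 3.536 mg/L
Dose 4 (250 mg at t=18 h): 250·exp(−0.02888·30) = 105.112 mg/L
Dose 5 (300 mg at t=24 h): 300·exp(−0.02888·24) = 150.000 mg/L
Dose 6 (85 mg at t=30 h): 85·exp(−0.02888·18) = 50.541 mg/L
Dose 7 (60 mg at t=36 h): 60·exp(−0.02888·12) = 42.426 mg/L
Dose 8 (410 mg at t=42 h): 410·exp(−0.02888·6) = 344.768 mg/L
C(48) = 85.000 + 20.811 + 3.536 + 105.112 + 150.000 + 50.541 + 42.426 + 344.768 = 802.194 mg/L

802.194 mg/L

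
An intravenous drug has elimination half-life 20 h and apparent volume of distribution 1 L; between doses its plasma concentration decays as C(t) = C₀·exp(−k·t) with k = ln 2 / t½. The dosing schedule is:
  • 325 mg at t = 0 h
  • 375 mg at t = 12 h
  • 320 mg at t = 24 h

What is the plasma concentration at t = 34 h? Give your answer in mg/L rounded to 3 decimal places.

k = ln 2 / 20 = 0.03466 per h
Dose 1 (325 mg at t=0 h): 325·exp(−0.03466·34) = 100.030 mg/L
Dose 2 (375 mg at t=12 h): 375·exp(−0.03466·22) = 174.944 mg/L
Dose 3 (320 mg at t=24 h): 320·exp(−0.03466·10) = 226.274 mg/L
C(34) = 100.030 + 174.944 + 226.274 = 501.248 mg/L

501.248 mg/L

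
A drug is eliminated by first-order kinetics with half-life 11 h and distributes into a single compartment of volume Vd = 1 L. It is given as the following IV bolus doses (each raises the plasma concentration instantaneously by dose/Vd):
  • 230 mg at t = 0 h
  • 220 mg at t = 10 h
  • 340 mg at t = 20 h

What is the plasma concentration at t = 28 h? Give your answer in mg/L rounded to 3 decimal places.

315.539 mg/L

k = ln 2 / 11 = 0.06301 per h
Dose 1 (230 mg at t=0 h): 230·exp(−0.06301·28) = 39.398 mg/L
Dose 2 (220 mg at t=10 h): 220·exp(−0.06301·18) = 70.767 mg/L
Dose 3 (340 mg at t=20 h): 340·exp(−0.06301·8) = 205.375 mg/L
C(28) = 39.398 + 70.767 + 205.375 = 315.539 mg/L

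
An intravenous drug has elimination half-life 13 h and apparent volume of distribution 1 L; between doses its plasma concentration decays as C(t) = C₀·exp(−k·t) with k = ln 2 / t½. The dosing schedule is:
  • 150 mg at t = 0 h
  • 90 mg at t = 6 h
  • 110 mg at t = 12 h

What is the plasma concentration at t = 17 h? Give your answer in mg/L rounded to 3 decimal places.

k = ln 2 / 13 = 0.05332 per h
Dose 1 (150 mg at t=0 h): 150·exp(−0.05332·17) = 60.595 mg/L
Dose 2 (90 mg at t=6 h): 90·exp(−0.05332·11) = 50.064 mg/L
Dose 3 (110 mg at t=12 h): 110·exp(−0.05332·5) = 84.258 mg/L
C(17) = 60.595 + 50.064 + 84.258 = 194.917 mg/L

194.917 mg/L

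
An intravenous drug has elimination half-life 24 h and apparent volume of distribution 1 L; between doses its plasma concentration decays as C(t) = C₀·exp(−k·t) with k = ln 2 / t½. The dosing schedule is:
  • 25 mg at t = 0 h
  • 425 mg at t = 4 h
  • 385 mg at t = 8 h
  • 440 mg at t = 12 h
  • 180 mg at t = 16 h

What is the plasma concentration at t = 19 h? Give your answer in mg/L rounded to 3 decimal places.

1094.756 mg/L

k = ln 2 / 24 = 0.02888 per h
Dose 1 (25 mg at t=0 h): 25·exp(−0.02888·19) = 14.442 mg/L
Dose 2 (425 mg at t=4 h): 425·exp(−0.02888·15) = 275.578 mg/L
Dose 3 (385 mg at t=8 h): 385·exp(−0.02888·11) = 280.213 mg/L
Dose 4 (440 mg at t=12 h): 440·exp(−0.02888·7) = 359.461 mg/L
Dose 5 (180 mg at t=16 h): 180·exp(−0.02888·3) = 165.061 mg/L
C(19) = 14.442 + 275.578 + 280.213 + 359.461 + 165.061 = 1094.756 mg/L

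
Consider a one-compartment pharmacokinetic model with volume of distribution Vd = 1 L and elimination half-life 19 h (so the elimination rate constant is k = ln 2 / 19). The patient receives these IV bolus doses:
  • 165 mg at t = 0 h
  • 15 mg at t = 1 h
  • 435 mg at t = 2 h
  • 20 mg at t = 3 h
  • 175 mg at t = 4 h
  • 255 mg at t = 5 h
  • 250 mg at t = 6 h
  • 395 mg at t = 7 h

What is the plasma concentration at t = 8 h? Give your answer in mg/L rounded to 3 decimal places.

k = ln 2 / 19 = 0.03648 per h
Dose 1 (165 mg at t=0 h): 165·exp(−0.03648·8) = 123.235 mg/L
Dose 2 (15 mg at t=1 h): 15·exp(−0.03648·7) = 11.619 mg/L
Dose 3 (435 mg at t=2 h): 435·exp(−0.03648·6) = 349.484 mg/L
Dose 4 (20 mg at t=3 h): 20·exp(−0.03648·5) = 16.665 mg/L
Dose 5 (175 mg at t=4 h): 175·exp(−0.03648·4) = 151.239 mg/L
Dose 6 (255 mg at t=5 h): 255·exp(−0.03648·3) = 228.565 mg/L
Dose 7 (250 mg at t=6 h): 250·exp(−0.03648·2) = 232.409 mg/L
Dose 8 (395 mg at t=7 h): 395·exp(−0.03648·1) = 380.850 mg/L
C(8) = 123.235 + 11.619 + 349.484 + 16.665 + 151.239 + 228.565 + 232.409 + 380.850 = 1494.066 mg/L

1494.066 mg/L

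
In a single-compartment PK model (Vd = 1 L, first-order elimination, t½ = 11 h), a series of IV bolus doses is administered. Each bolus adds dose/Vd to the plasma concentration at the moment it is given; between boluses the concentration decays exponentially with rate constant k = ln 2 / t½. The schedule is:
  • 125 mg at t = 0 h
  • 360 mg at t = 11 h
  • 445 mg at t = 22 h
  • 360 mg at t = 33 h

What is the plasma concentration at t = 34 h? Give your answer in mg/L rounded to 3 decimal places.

k = ln 2 / 11 = 0.06301 per h
Dose 1 (125 mg at t=0 h): 125·exp(−0.06301·34) = 14.671 mg/L
Dose 2 (360 mg at t=11 h): 360·exp(−0.06301·23) = 84.504 mg/L
Dose 3 (445 mg at t=22 h): 445·exp(−0.06301·12) = 208.912 mg/L
Dose 4 (360 mg at t=33 h): 360·exp(−0.06301·1) = 338.015 mg/L
C(34) = 14.671 + 84.504 + 208.912 + 338.015 = 646.102 mg/L

646.102 mg/L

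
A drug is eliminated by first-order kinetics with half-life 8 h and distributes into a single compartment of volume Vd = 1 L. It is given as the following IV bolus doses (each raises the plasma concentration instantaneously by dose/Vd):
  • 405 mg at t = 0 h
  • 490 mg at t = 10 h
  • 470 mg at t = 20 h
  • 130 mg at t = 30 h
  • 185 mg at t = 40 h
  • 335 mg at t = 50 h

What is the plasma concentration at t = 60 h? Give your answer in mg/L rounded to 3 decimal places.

206.579 mg/L

k = ln 2 / 8 = 0.08664 per h
Dose 1 (405 mg at t=0 h): 405·exp(−0.08664·60) = 2.237 mg/L
Dose 2 (490 mg at t=10 h): 490·exp(−0.08664·50) = 6.438 mg/L
Dose 3 (470 mg at t=20 h): 470·exp(−0.08664·40) = 14.688 mg/L
Dose 4 (130 mg at t=30 h): 130·exp(−0.08664·30) = 9.662 mg/L
Dose 5 (185 mg at t=40 h): 185·exp(−0.08664·20) = 32.704 mg/L
Dose 6 (335 mg at t=50 h): 335·exp(−0.08664·10) = 140.850 mg/L
C(60) = 2.237 + 6.438 + 14.688 + 9.662 + 32.704 + 140.850 = 206.579 mg/L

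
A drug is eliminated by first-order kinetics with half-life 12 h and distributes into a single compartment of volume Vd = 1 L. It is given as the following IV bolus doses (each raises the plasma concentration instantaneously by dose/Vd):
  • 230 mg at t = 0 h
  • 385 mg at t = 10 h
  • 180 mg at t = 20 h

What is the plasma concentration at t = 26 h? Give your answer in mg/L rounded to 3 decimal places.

331.293 mg/L

k = ln 2 / 12 = 0.05776 per h
Dose 1 (230 mg at t=0 h): 230·exp(−0.05776·26) = 51.227 mg/L
Dose 2 (385 mg at t=10 h): 385·exp(−0.05776·16) = 152.787 mg/L
Dose 3 (180 mg at t=20 h): 180·exp(−0.05776·6) = 127.279 mg/L
C(26) = 51.227 + 152.787 + 127.279 = 331.293 mg/L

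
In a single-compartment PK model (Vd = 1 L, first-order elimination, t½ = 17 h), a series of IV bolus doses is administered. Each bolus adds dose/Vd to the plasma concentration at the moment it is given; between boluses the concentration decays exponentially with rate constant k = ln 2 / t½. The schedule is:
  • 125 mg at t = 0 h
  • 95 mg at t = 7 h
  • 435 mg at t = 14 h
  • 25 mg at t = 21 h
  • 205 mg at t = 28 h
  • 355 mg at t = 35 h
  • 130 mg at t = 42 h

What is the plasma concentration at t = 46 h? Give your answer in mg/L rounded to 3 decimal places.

601.076 mg/L

k = ln 2 / 17 = 0.04077 per h
Dose 1 (125 mg at t=0 h): 125·exp(−0.04077·46) = 19.158 mg/L
Dose 2 (95 mg at t=7 h): 95·exp(−0.04077·39) = 19.370 mg/L
Dose 3 (435 mg at t=14 h): 435·exp(−0.04077·32) = 117.990 mg/L
Dose 4 (25 mg at t=21 h): 25·exp(−0.04077·25) = 9.021 mg/L
Dose 5 (205 mg at t=28 h): 205·exp(−0.04077·18) = 98.405 mg/L
Dose 6 (355 mg at t=35 h): 355·exp(−0.04077·11) = 226.696 mg/L
Dose 7 (130 mg at t=42 h): 130·exp(−0.04077·4) = 110.437 mg/L
C(46) = 19.158 + 19.370 + 117.990 + 9.021 + 98.405 + 226.696 + 110.437 = 601.076 mg/L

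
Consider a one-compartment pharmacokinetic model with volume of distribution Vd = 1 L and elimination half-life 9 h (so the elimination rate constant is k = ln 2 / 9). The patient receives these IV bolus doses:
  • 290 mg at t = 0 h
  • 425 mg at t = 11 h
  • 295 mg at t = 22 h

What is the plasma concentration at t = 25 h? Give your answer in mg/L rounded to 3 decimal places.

421.012 mg/L

k = ln 2 / 9 = 0.07702 per h
Dose 1 (290 mg at t=0 h): 290·exp(−0.07702·25) = 42.287 mg/L
Dose 2 (425 mg at t=11 h): 425·exp(−0.07702·14) = 144.584 mg/L
Dose 3 (295 mg at t=22 h): 295·exp(−0.07702·3) = 234.142 mg/L
C(25) = 42.287 + 144.584 + 234.142 = 421.012 mg/L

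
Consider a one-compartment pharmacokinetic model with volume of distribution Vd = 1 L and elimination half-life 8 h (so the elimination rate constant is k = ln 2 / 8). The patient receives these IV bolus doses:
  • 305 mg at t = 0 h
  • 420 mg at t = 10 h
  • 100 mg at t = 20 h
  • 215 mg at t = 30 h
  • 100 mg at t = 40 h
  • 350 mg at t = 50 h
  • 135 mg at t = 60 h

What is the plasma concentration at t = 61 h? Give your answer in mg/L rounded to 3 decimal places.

299.074 mg/L

k = ln 2 / 8 = 0.08664 per h
Dose 1 (305 mg at t=0 h): 305·exp(−0.08664·61) = 1.545 mg/L
Dose 2 (420 mg at t=10 h): 420·exp(−0.08664·51) = 5.060 mg/L
Dose 3 (100 mg at t=20 h): 100·exp(−0.08664·41) = 2.866 mg/L
Dose 4 (215 mg at t=30 h): 215·exp(−0.08664·31) = 14.654 mg/L
Dose 5 (100 mg at t=40 h): 100·exp(−0.08664·21) = 16.210 mg/L
Dose 6 (350 mg at t=50 h): 350·exp(−0.08664·11) = 134.943 mg/L
Dose 7 (135 mg at t=60 h): 135·exp(−0.08664·1) = 123.796 mg/L
C(61) = 1.545 + 5.060 + 2.866 + 14.654 + 16.210 + 134.943 + 123.796 = 299.074 mg/L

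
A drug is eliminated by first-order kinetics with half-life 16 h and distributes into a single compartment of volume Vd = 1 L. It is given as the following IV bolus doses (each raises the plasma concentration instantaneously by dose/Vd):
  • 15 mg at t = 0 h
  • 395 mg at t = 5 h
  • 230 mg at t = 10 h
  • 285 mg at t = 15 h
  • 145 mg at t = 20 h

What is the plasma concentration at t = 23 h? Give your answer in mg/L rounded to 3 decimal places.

646.461 mg/L

k = ln 2 / 16 = 0.04332 per h
Dose 1 (15 mg at t=0 h): 15·exp(−0.04332·23) = 5.538 mg/L
Dose 2 (395 mg at t=5 h): 395·exp(−0.04332·18) = 181.108 mg/L
Dose 3 (230 mg at t=10 h): 230·exp(−0.04332·13) = 130.961 mg/L
Dose 4 (285 mg at t=15 h): 285·exp(−0.04332·8) = 201.525 mg/L
Dose 5 (145 mg at t=20 h): 145·exp(−0.04332·3) = 127.328 mg/L
C(23) = 5.538 + 181.108 + 130.961 + 201.525 + 127.328 = 646.461 mg/L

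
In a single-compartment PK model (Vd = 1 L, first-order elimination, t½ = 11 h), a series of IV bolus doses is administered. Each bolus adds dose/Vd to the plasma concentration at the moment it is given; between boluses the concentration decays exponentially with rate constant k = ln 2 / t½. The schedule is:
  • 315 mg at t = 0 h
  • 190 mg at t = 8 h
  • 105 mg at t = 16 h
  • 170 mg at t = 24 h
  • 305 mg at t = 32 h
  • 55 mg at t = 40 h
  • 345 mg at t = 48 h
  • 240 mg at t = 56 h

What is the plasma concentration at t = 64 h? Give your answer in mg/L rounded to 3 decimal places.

353.507 mg/L

k = ln 2 / 11 = 0.06301 per h
Dose 1 (315 mg at t=0 h): 315·exp(−0.06301·64) = 5.583 mg/L
Dose 2 (190 mg at t=8 h): 190·exp(−0.06301·56) = 5.575 mg/L
Dose 3 (105 mg at t=16 h): 105·exp(−0.06301·48) = 5.100 mg/L
Dose 4 (170 mg at t=24 h): 170·exp(−0.06301·40) = 13.671 mg/L
Dose 5 (305 mg at t=32 h): 305·exp(−0.06301·32) = 40.605 mg/L
Dose 6 (55 mg at t=40 h): 55·exp(−0.06301·24) = 12.122 mg/L
Dose 7 (345 mg at t=48 h): 345·exp(−0.06301·16) = 125.880 mg/L
Dose 8 (240 mg at t=56 h): 240·exp(−0.06301·8) = 144.971 mg/L
C(64) = 5.583 + 5.575 + 5.100 + 13.671 + 40.605 + 12.122 + 125.880 + 144.971 = 353.507 mg/L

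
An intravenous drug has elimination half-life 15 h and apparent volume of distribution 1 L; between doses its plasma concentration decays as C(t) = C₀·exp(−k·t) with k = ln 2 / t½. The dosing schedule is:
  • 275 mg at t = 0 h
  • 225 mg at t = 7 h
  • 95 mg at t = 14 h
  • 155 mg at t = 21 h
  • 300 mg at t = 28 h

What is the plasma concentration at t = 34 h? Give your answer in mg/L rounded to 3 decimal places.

471.824 mg/L

k = ln 2 / 15 = 0.04621 per h
Dose 1 (275 mg at t=0 h): 275·exp(−0.04621·34) = 57.148 mg/L
Dose 2 (225 mg at t=7 h): 225·exp(−0.04621·27) = 64.614 mg/L
Dose 3 (95 mg at t=14 h): 95·exp(−0.04621·20) = 37.701 mg/L
Dose 4 (155 mg at t=21 h): 155·exp(−0.04621·13) = 85.004 mg/L
Dose 5 (300 mg at t=28 h): 300·exp(−0.04621·6) = 227.357 mg/L
C(34) = 57.148 + 64.614 + 37.701 + 85.004 + 227.357 = 471.824 mg/L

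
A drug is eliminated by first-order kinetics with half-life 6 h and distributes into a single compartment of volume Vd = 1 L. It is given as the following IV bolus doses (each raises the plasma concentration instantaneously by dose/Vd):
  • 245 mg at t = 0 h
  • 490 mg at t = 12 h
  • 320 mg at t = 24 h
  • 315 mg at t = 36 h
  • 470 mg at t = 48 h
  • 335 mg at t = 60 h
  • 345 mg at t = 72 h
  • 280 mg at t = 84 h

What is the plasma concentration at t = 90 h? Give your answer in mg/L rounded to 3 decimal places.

198.104 mg/L

k = ln 2 / 6 = 0.11552 per h
Dose 1 (245 mg at t=0 h): 245·exp(−0.11552·90) = 0.007 mg/L
Dose 2 (490 mg at t=12 h): 490·exp(−0.11552·78) = 0.060 mg/L
Dose 3 (320 mg at t=24 h): 320·exp(−0.11552·66) = 0.156 mg/L
Dose 4 (315 mg at t=36 h): 315·exp(−0.11552·54) = 0.615 mg/L
Dose 5 (470 mg at t=48 h): 470·exp(−0.11552·42) = 3.672 mg/L
Dose 6 (335 mg at t=60 h): 335·exp(−0.11552·30) = 10.469 mg/L
Dose 7 (345 mg at t=72 h): 345·exp(−0.11552·18) = 43.125 mg/L
Dose 8 (280 mg at t=84 h): 280·exp(−0.11552·6) = 140.000 mg/L
C(90) = 0.007 + 0.060 + 0.156 + 0.615 + 3.672 + 10.469 + 43.125 + 140.000 = 198.104 mg/L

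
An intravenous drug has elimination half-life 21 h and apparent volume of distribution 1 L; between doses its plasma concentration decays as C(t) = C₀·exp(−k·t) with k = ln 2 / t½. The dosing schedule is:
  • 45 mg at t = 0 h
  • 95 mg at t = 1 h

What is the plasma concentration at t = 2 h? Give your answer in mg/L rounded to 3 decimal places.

k = ln 2 / 21 = 0.03301 per h
Dose 1 (45 mg at t=0 h): 45·exp(−0.03301·2) = 42.125 mg/L
Dose 2 (95 mg at t=1 h): 95·exp(−0.03301·1) = 91.916 mg/L
C(2) = 42.125 + 91.916 = 134.041 mg/L

134.041 mg/L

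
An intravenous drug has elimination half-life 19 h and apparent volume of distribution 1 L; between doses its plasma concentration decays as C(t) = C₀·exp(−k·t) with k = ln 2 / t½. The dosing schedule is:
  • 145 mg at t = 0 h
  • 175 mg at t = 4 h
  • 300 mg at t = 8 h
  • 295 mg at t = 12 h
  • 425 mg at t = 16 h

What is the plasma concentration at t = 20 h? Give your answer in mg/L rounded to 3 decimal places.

948.787 mg/L

k = ln 2 / 19 = 0.03648 per h
Dose 1 (145 mg at t=0 h): 145·exp(−0.03648·20) = 69.903 mg/L
Dose 2 (175 mg at t=4 h): 175·exp(−0.03648·16) = 97.620 mg/L
Dose 3 (300 mg at t=8 h): 300·exp(−0.03648·12) = 193.641 mg/L
Dose 4 (295 mg at t=12 h): 295·exp(−0.03648·8) = 220.329 mg/L
Dose 5 (425 mg at t=16 h): 425·exp(−0.03648·4) = 367.294 mg/L
C(20) = 69.903 + 97.620 + 193.641 + 220.329 + 367.294 = 948.787 mg/L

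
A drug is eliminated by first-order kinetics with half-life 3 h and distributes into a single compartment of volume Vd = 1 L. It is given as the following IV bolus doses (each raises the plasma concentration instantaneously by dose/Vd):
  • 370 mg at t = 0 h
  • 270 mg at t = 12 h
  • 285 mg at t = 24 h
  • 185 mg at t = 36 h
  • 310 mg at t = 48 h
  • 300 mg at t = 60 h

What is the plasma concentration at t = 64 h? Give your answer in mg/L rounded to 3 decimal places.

127.060 mg/L

k = ln 2 / 3 = 0.23105 per h
Dose 1 (370 mg at t=0 h): 370·exp(−0.23105·64) = 0.000 mg/L
Dose 2 (270 mg at t=12 h): 270·exp(−0.23105·52) = 0.002 mg/L
Dose 3 (285 mg at t=24 h): 285·exp(−0.23105·40) = 0.028 mg/L
Dose 4 (185 mg at t=36 h): 185·exp(−0.23105·28) = 0.287 mg/L
Dose 5 (310 mg at t=48 h): 310·exp(−0.23105·16) = 7.689 mg/L
Dose 6 (300 mg at t=60 h): 300·exp(−0.23105·4) = 119.055 mg/L
C(64) = 0.000 + 0.002 + 0.028 + 0.287 + 7.689 + 119.055 = 127.060 mg/L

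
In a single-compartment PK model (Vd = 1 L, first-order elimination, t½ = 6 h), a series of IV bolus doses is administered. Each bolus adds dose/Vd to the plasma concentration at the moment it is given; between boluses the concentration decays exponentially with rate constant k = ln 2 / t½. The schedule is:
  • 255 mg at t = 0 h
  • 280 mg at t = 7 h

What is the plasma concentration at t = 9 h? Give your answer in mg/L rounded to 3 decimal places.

312.392 mg/L

k = ln 2 / 6 = 0.11552 per h
Dose 1 (255 mg at t=0 h): 255·exp(−0.11552·9) = 90.156 mg/L
Dose 2 (280 mg at t=7 h): 280·exp(−0.11552·2) = 222.236 mg/L
C(9) = 90.156 + 222.236 = 312.392 mg/L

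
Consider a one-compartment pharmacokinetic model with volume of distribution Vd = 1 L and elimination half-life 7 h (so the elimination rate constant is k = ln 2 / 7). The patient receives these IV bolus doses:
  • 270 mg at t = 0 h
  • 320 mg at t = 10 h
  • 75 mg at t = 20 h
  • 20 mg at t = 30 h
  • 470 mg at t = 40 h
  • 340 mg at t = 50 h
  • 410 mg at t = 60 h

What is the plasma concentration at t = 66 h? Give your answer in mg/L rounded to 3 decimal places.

k = ln 2 / 7 = 0.09902 per h
Dose 1 (270 mg at t=0 h): 270·exp(−0.09902·66) = 0.392 mg/L
Dose 2 (320 mg at t=10 h): 320·exp(−0.09902·56) = 1.250 mg/L
Dose 3 (75 mg at t=20 h): 75·exp(−0.09902·46) = 0.789 mg/L
Dose 4 (20 mg at t=30 h): 20·exp(−0.09902·36) = 0.566 mg/L
Dose 5 (470 mg at t=40 h): 470·exp(−0.09902·26) = 35.809 mg/L
Dose 6 (340 mg at t=50 h): 340·exp(−0.09902·16) = 69.729 mg/L
Dose 7 (410 mg at t=60 h): 410·exp(−0.09902·6) = 226.338 mg/L
C(66) = 0.392 + 1.250 + 0.789 + 0.566 + 35.809 + 69.729 + 226.338 = 334.872 mg/L

334.872 mg/L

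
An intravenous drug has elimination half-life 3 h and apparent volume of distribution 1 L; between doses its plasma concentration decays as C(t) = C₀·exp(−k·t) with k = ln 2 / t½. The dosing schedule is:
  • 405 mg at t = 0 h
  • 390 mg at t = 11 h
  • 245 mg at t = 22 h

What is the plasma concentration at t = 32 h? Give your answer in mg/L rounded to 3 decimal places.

k = ln 2 / 3 = 0.23105 per h
Dose 1 (405 mg at t=0 h): 405·exp(−0.23105·32) = 0.249 mg/L
Dose 2 (390 mg at t=11 h): 390·exp(−0.23105·21) = 3.047 mg/L
Dose 3 (245 mg at t=22 h): 245·exp(−0.23105·10) = 24.307 mg/L
C(32) = 0.249 + 3.047 + 24.307 = 27.603 mg/L

27.603 mg/L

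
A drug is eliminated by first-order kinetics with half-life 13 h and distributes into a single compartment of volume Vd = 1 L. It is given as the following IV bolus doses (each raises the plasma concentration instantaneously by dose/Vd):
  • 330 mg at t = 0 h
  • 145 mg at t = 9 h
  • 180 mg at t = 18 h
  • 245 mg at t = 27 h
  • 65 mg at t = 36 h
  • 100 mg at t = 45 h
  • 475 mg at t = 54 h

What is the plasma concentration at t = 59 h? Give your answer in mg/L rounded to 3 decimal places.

519.302 mg/L

k = ln 2 / 13 = 0.05332 per h
Dose 1 (330 mg at t=0 h): 330·exp(−0.05332·59) = 14.200 mg/L
Dose 2 (145 mg at t=9 h): 145·exp(−0.05332·50) = 10.082 mg/L
Dose 3 (180 mg at t=18 h): 180·exp(−0.05332·41) = 20.224 mg/L
Dose 4 (245 mg at t=27 h): 245·exp(−0.05332·32) = 44.480 mg/L
Dose 5 (65 mg at t=36 h): 65·exp(−0.05332·23) = 19.069 mg/L
Dose 6 (100 mg at t=45 h): 100·exp(−0.05332·14) = 47.404 mg/L
Dose 7 (475 mg at t=54 h): 475·exp(−0.05332·5) = 363.842 mg/L
C(59) = 14.200 + 10.082 + 20.224 + 44.480 + 19.069 + 47.404 + 363.842 = 519.302 mg/L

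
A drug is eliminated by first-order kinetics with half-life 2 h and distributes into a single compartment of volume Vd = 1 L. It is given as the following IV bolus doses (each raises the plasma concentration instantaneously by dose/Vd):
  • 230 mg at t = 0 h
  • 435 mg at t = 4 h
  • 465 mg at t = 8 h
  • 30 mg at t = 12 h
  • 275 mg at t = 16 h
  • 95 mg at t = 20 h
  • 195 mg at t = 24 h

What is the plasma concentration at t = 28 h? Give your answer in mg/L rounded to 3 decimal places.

59.676 mg/L

k = ln 2 / 2 = 0.34657 per h
Dose 1 (230 mg at t=0 h): 230·exp(−0.34657·28) = 0.014 mg/L
Dose 2 (435 mg at t=4 h): 435·exp(−0.34657·24) = 0.106 mg/L
Dose 3 (465 mg at t=8 h): 465·exp(−0.34657·20) = 0.454 mg/L
Dose 4 (30 mg at t=12 h): 30·exp(−0.34657·16) = 0.117 mg/L
Dose 5 (275 mg at t=16 h): 275·exp(−0.34657·12) = 4.297 mg/L
Dose 6 (95 mg at t=20 h): 95·exp(−0.34657·8) = 5.938 mg/L
Dose 7 (195 mg at t=24 h): 195·exp(−0.34657·4) = 48.750 mg/L
C(28) = 0.014 + 0.106 + 0.454 + 0.117 + 4.297 + 5.938 + 48.750 = 59.676 mg/L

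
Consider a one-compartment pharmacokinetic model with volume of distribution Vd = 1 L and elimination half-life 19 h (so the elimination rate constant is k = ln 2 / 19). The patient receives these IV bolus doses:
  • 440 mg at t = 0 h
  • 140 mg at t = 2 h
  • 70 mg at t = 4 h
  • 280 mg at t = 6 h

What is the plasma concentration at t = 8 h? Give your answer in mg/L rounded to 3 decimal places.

761.898 mg/L

k = ln 2 / 19 = 0.03648 per h
Dose 1 (440 mg at t=0 h): 440·exp(−0.03648·8) = 328.627 mg/L
Dose 2 (140 mg at t=2 h): 140·exp(−0.03648·6) = 112.478 mg/L
Dose 3 (70 mg at t=4 h): 70·exp(−0.03648·4) = 60.496 mg/L
Dose 4 (280 mg at t=6 h): 280·exp(−0.03648·2) = 260.298 mg/L
C(8) = 328.627 + 112.478 + 60.496 + 260.298 = 761.898 mg/L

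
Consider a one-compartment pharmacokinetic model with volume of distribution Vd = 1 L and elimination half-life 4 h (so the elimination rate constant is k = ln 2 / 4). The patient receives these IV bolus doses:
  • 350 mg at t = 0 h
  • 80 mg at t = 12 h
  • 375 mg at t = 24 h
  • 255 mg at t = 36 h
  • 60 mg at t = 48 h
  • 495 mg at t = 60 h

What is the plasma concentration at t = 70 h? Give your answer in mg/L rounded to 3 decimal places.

89.669 mg/L

k = ln 2 / 4 = 0.17329 per h
Dose 1 (350 mg at t=0 h): 350·exp(−0.17329·70) = 0.002 mg/L
Dose 2 (80 mg at t=12 h): 80·exp(−0.17329·58) = 0.003 mg/L
Dose 3 (375 mg at t=24 h): 375·exp(−0.17329·46) = 0.129 mg/L
Dose 4 (255 mg at t=36 h): 255·exp(−0.17329·34) = 0.704 mg/L
Dose 5 (60 mg at t=48 h): 60·exp(−0.17329·22) = 1.326 mg/L
Dose 6 (495 mg at t=60 h): 495·exp(−0.17329·10) = 87.504 mg/L
C(70) = 0.002 + 0.003 + 0.129 + 0.704 + 1.326 + 87.504 = 89.669 mg/L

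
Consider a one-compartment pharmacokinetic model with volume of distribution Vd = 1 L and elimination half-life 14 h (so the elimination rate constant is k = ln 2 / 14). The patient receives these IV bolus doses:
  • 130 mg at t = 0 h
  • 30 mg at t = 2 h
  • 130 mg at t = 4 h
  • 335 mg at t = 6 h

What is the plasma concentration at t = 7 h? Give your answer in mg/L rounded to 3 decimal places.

546.220 mg/L

k = ln 2 / 14 = 0.04951 per h
Dose 1 (130 mg at t=0 h): 130·exp(−0.04951·7) = 91.924 mg/L
Dose 2 (30 mg at t=2 h): 30·exp(−0.04951·5) = 23.421 mg/L
Dose 3 (130 mg at t=4 h): 130·exp(−0.04951·3) = 112.056 mg/L
Dose 4 (335 mg at t=6 h): 335·exp(−0.04951·1) = 318.818 mg/L
C(7) = 91.924 + 23.421 + 112.056 + 318.818 = 546.220 mg/L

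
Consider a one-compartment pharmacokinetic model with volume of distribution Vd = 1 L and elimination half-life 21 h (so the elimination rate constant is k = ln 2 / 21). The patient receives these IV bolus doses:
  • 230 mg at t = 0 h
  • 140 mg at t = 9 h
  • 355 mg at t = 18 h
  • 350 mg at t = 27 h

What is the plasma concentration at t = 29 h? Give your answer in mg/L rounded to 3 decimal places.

735.216 mg/L

k = ln 2 / 21 = 0.03301 per h
Dose 1 (230 mg at t=0 h): 230·exp(−0.03301·29) = 88.312 mg/L
Dose 2 (140 mg at t=9 h): 140·exp(−0.03301·20) = 72.349 mg/L
Dose 3 (355 mg at t=18 h): 355·exp(−0.03301·11) = 246.914 mg/L
Dose 4 (350 mg at t=27 h): 350·exp(−0.03301·2) = 327.641 mg/L
C(29) = 88.312 + 72.349 + 246.914 + 327.641 = 735.216 mg/L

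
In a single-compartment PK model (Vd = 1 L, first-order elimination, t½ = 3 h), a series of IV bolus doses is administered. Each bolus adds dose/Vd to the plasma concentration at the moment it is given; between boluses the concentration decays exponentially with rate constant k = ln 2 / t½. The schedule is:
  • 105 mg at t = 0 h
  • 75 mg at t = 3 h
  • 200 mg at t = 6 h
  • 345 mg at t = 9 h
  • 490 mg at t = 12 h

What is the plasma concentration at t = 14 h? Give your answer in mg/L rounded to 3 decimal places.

458.887 mg/L

k = ln 2 / 3 = 0.23105 per h
Dose 1 (105 mg at t=0 h): 105·exp(−0.23105·14) = 4.134 mg/L
Dose 2 (75 mg at t=3 h): 75·exp(−0.23105·11) = 5.906 mg/L
Dose 3 (200 mg at t=6 h): 200·exp(−0.23105·8) = 31.498 mg/L
Dose 4 (345 mg at t=9 h): 345·exp(−0.23105·5) = 108.668 mg/L
Dose 5 (490 mg at t=12 h): 490·exp(−0.23105·2) = 308.681 mg/L
C(14) = 4.134 + 5.906 + 31.498 + 108.668 + 308.681 = 458.887 mg/L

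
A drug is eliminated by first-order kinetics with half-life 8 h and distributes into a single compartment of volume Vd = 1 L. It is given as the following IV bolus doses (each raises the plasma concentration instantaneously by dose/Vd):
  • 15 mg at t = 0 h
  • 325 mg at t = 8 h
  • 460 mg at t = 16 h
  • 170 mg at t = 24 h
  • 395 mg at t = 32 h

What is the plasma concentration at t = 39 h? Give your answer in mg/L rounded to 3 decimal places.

k = ln 2 / 8 = 0.08664 per h
Dose 1 (15 mg at t=0 h): 15·exp(−0.08664·39) = 0.511 mg/L
Dose 2 (325 mg at t=8 h): 325·exp(−0.08664·31) = 22.151 mg/L
Dose 3 (460 mg at t=16 h): 460·exp(−0.08664·23) = 62.704 mg/L
Dose 4 (170 mg at t=24 h): 170·exp(−0.08664·15) = 46.347 mg/L
Dose 5 (395 mg at t=32 h): 395·exp(−0.08664·7) = 215.375 mg/L
C(39) = 0.511 + 22.151 + 62.704 + 46.347 + 215.375 = 347.088 mg/L

347.088 mg/L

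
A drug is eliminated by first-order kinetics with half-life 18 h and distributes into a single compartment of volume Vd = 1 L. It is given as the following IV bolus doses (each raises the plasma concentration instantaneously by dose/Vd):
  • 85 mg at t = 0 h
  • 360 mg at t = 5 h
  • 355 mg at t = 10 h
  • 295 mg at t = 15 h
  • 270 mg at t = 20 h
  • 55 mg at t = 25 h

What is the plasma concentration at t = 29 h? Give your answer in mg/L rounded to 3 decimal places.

751.616 mg/L

k = ln 2 / 18 = 0.03851 per h
Dose 1 (85 mg at t=0 h): 85·exp(−0.03851·29) = 27.824 mg/L
Dose 2 (360 mg at t=5 h): 360·exp(−0.03851·24) = 142.866 mg/L
Dose 3 (355 mg at t=10 h): 355·exp(−0.03851·19) = 170.795 mg/L
Dose 4 (295 mg at t=15 h): 295·exp(−0.03851·14) = 172.063 mg/L
Dose 5 (270 mg at t=20 h): 270·exp(−0.03851·9) = 190.919 mg/L
Dose 6 (55 mg at t=25 h): 55·exp(−0.03851·4) = 47.148 mg/L
C(29) = 27.824 + 142.866 + 170.795 + 172.063 + 190.919 + 47.148 = 751.616 mg/L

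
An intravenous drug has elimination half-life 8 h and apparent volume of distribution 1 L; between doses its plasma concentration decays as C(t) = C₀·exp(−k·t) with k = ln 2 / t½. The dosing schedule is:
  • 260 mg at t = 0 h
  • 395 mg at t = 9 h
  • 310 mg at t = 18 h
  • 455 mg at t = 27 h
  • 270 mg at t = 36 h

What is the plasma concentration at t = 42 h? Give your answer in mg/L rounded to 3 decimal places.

352.809 mg/L

k = ln 2 / 8 = 0.08664 per h
Dose 1 (260 mg at t=0 h): 260·exp(−0.08664·42) = 6.832 mg/L
Dose 2 (395 mg at t=9 h): 395·exp(−0.08664·33) = 22.639 mg/L
Dose 3 (310 mg at t=18 h): 310·exp(−0.08664·24) = 38.750 mg/L
Dose 4 (455 mg at t=27 h): 455·exp(−0.08664·15) = 124.045 mg/L
Dose 5 (270 mg at t=36 h): 270·exp(−0.08664·6) = 160.543 mg/L
C(42) = 6.832 + 22.639 + 38.750 + 124.045 + 160.543 = 352.809 mg/L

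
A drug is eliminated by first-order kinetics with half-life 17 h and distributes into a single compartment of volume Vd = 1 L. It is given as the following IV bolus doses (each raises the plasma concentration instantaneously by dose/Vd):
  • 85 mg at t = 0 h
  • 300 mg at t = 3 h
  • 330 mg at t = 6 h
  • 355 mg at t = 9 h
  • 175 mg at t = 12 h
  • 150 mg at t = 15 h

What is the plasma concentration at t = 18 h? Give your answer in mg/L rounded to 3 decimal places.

921.568 mg/L

k = ln 2 / 17 = 0.04077 per h
Dose 1 (85 mg at t=0 h): 85·exp(−0.04077·18) = 40.802 mg/L
Dose 2 (300 mg at t=3 h): 300·exp(−0.04077·15) = 162.745 mg/L
Dose 3 (330 mg at t=6 h): 330·exp(−0.04077·12) = 202.312 mg/L
Dose 4 (355 mg at t=9 h): 355·exp(−0.04077·9) = 245.957 mg/L
Dose 5 (175 mg at t=12 h): 175·exp(−0.04077·6) = 137.023 mg/L
Dose 6 (150 mg at t=15 h): 150·exp(−0.04077·3) = 132.730 mg/L
C(18) = 40.802 + 162.745 + 202.312 + 245.957 + 137.023 + 132.730 = 921.568 mg/L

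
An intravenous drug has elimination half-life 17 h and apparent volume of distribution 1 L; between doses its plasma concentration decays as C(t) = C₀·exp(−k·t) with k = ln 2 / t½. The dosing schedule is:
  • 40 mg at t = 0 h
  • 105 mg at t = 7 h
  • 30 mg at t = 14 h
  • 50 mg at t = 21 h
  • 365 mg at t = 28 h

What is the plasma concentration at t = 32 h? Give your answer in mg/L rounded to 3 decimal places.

405.139 mg/L

k = ln 2 / 17 = 0.04077 per h
Dose 1 (40 mg at t=0 h): 40·exp(−0.04077·32) = 10.850 mg/L
Dose 2 (105 mg at t=7 h): 105·exp(−0.04077·25) = 37.888 mg/L
Dose 3 (30 mg at t=14 h): 30·exp(−0.04077·18) = 14.401 mg/L
Dose 4 (50 mg at t=21 h): 50·exp(−0.04077·11) = 31.929 mg/L
Dose 5 (365 mg at t=28 h): 365·exp(−0.04077·4) = 310.072 mg/L
C(32) = 10.850 + 37.888 + 14.401 + 31.929 + 310.072 = 405.139 mg/L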